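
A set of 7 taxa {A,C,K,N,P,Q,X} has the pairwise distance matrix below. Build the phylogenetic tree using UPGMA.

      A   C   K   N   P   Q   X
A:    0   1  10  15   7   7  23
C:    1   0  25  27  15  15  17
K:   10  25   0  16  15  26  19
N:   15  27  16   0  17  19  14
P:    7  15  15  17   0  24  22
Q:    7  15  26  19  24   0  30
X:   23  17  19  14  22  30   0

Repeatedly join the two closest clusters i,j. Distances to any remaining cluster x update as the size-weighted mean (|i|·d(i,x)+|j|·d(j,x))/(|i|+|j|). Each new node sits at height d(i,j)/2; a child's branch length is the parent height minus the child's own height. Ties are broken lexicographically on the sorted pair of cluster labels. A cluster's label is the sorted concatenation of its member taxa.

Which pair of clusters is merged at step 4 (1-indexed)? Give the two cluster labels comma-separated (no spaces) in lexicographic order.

ACP,Q

step 1: merge (A,C) at d=1; branch lengths A→1/2, C→1/2; new cluster AC
  updated: d(AC,K)=35/2, d(AC,N)=21, d(AC,P)=11, d(AC,Q)=11, d(AC,X)=20
step 2: merge (AC,P) at d=11; branch lengths AC→5, P→11/2; new cluster ACP
  updated: d(ACP,K)=50/3, d(ACP,N)=59/3, d(ACP,Q)=46/3, d(ACP,X)=62/3
step 3: merge (N,X) at d=14; branch lengths N→7, X→7; new cluster NX
  updated: d(ACP,NX)=121/6, d(K,NX)=35/2, d(NX,Q)=49/2
step 4: merge (ACP,Q) at d=46/3; branch lengths ACP→13/6, Q→23/3; new cluster ACPQ
  updated: d(ACPQ,K)=19, d(ACPQ,NX)=85/4
step 5: merge (K,NX) at d=35/2; branch lengths K→35/4, NX→7/4; new cluster KNX
  updated: d(ACPQ,KNX)=41/2
step 6: merge (ACPQ,KNX) at d=41/2; branch lengths ACPQ→31/12, KNX→3/2; new cluster ACKNPQX
final tree: ((((A:1/2,C:1/2):5,P:11/2):13/6,Q:23/3):31/12,(K:35/4,(N:7,X:7):7/4):3/2)
total length: 599/12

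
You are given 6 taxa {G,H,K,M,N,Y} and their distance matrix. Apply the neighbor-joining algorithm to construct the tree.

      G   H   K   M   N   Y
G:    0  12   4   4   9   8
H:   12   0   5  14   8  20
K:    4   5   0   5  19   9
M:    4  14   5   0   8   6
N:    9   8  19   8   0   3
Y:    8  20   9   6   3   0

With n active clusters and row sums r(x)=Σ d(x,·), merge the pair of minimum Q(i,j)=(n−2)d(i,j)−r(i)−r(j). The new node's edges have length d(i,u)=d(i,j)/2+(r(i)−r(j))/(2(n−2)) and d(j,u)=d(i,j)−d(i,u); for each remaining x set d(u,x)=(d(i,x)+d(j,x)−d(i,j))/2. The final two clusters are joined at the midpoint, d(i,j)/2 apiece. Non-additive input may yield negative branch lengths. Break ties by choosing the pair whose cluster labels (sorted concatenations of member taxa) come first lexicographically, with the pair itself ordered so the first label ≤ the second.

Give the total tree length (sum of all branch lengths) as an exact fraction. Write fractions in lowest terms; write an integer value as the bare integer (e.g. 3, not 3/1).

41/2

step 1: merge (H,K) at d=5, Q=-81; branch lengths H→37/8, K→3/8; new cluster HK
  updated: d(G,HK)=11/2, d(HK,M)=7, d(HK,N)=11, d(HK,Y)=12
step 2: merge (N,Y) at d=3, Q=-51; branch lengths N→11/6, Y→7/6; new cluster NY
  updated: d(G,NY)=7, d(HK,NY)=10, d(M,NY)=11/2
step 3: merge (G,HK) at d=11/2, Q=-28; branch lengths G→5/4, HK→17/4; new cluster GHK
  updated: d(GHK,M)=11/4, d(GHK,NY)=23/4
step 4: merge (GHK,M) at d=11/4, Q=-14; branch lengths GHK→3/2, M→5/4; new cluster GHKM
  updated: d(GHKM,NY)=17/4
step 5: merge (GHKM,NY) at d=17/4; branch lengths GHKM→17/8, NY→17/8; new cluster GHKMNY
final tree: (((G:5/4,(H:37/8,K:3/8):17/4):3/2,M:5/4):17/8,(N:11/6,Y:7/6):17/8)
total length: 41/2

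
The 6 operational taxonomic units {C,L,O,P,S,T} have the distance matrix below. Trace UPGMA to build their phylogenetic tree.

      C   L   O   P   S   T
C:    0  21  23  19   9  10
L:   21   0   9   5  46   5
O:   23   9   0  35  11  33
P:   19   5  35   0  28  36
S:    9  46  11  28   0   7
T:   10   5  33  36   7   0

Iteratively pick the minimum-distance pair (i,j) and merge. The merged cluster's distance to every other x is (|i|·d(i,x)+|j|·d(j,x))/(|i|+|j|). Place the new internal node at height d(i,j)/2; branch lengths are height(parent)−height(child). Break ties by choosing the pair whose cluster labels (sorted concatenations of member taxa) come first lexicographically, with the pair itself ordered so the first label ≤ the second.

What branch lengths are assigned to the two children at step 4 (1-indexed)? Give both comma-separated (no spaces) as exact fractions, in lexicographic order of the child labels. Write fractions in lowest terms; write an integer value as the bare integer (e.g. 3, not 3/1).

17/2,11

iteration 1: select L,P (d=5); attach at lengths (5/2, 5/2); label the merged cluster LP
  updated: d(C,LP)=20, d(LP,O)=22, d(LP,S)=37, d(LP,T)=41/2
iteration 2: select S,T (d=7); attach at lengths (7/2, 7/2); label the merged cluster ST
  updated: d(C,ST)=19/2, d(LP,ST)=115/4, d(O,ST)=22
iteration 3: select C,ST (d=19/2); attach at lengths (19/4, 5/4); label the merged cluster CST
  updated: d(CST,LP)=155/6, d(CST,O)=67/3
iteration 4: select LP,O (d=22); attach at lengths (17/2, 11); label the merged cluster LOP
  updated: d(CST,LOP)=74/3
iteration 5: select CST,LOP (d=74/3); attach at lengths (91/12, 4/3); label the merged cluster CLOPST
final tree: ((C:19/4,(S:7/2,T:7/2):5/4):91/12,((L:5/2,P:5/2):17/2,O:11):4/3)
total length: 557/12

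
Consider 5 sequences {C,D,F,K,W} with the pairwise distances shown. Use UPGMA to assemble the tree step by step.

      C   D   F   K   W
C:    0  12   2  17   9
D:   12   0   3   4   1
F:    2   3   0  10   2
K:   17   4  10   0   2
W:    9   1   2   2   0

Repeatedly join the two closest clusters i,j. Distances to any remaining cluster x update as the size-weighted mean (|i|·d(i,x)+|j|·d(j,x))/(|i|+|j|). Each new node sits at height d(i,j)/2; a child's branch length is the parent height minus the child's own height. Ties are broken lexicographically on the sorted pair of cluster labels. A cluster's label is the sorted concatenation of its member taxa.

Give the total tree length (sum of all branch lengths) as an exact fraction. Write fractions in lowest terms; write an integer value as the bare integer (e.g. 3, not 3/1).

71/6

step 1: merge (D,W) at d=1; branch lengths D→1/2, W→1/2; new cluster DW
  updated: d(C,DW)=21/2, d(DW,F)=5/2, d(DW,K)=3
step 2: merge (C,F) at d=2; branch lengths C→1, F→1; new cluster CF
  updated: d(CF,DW)=13/2, d(CF,K)=27/2
step 3: merge (DW,K) at d=3; branch lengths DW→1, K→3/2; new cluster DKW
  updated: d(CF,DKW)=53/6
step 4: merge (CF,DKW) at d=53/6; branch lengths CF→41/12, DKW→35/12; new cluster CDFKW
final tree: ((C:1,F:1):41/12,((D:1/2,W:1/2):1,K:3/2):35/12)
total length: 71/6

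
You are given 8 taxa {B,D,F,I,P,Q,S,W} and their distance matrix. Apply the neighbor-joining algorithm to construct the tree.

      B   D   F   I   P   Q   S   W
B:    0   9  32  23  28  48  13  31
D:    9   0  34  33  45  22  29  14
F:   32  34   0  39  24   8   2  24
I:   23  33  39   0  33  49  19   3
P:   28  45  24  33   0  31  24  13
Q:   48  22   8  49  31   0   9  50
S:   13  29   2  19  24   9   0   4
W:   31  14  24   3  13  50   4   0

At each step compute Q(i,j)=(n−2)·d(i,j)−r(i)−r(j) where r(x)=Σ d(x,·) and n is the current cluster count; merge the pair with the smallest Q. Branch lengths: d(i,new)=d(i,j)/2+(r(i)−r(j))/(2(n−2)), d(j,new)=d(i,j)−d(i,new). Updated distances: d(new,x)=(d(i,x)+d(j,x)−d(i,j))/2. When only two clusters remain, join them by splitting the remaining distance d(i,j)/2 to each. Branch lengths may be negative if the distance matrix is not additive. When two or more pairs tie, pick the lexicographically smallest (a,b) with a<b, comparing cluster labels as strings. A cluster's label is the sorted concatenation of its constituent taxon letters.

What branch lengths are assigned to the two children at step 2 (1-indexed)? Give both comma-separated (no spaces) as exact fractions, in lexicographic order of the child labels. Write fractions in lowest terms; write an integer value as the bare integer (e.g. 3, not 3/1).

step 1: merge (F,Q) at d=8, Q=-332; branch lengths F→-1/2, Q→17/2; new cluster FQ
  updated: d(B,FQ)=36, d(D,FQ)=24, d(FQ,I)=40, d(FQ,P)=47/2, d(FQ,S)=3/2, d(FQ,W)=33
step 2: merge (B,D) at d=9, Q=-249; branch lengths B→31/10, D→59/10; new cluster BD
  updated: d(BD,FQ)=51/2, d(BD,I)=47/2, d(BD,P)=32, d(BD,S)=33/2, d(BD,W)=18
step 3: merge (FQ,S) at d=3/2, Q=-365/2; branch lengths FQ→129/16, S→-105/16; new cluster FQS
  updated: d(BD,FQS)=81/4, d(FQS,I)=115/4, d(FQS,P)=23, d(FQS,W)=71/4
step 4: merge (I,W) at d=3, Q=-131; branch lengths I→91/12, W→-55/12; new cluster IW
  updated: d(BD,IW)=77/4, d(FQS,IW)=87/4, d(IW,P)=43/2
step 5: merge (BD,FQS) at d=81/4, Q=-96; branch lengths BD→47/4, FQS→17/2; new cluster BDFQS
  updated: d(BDFQS,IW)=83/8, d(BDFQS,P)=139/8
step 6: merge (BDFQS,IW) at d=83/8, Q=-197/4; branch lengths BDFQS→25/8, IW→29/4; new cluster BDFIQSW
  updated: d(BDFIQSW,P)=57/4
step 7: merge (BDFIQSW,P) at d=57/4; branch lengths BDFIQSW→57/8, P→57/8; new cluster BDFIPQSW
final tree: ((((B:31/10,D:59/10):47/4,((F:-1/2,Q:17/2):129/16,S:-105/16):17/2):25/8,(I:91/12,W:-55/12):29/4):57/8,P:57/8)
total length: 531/8

31/10,59/10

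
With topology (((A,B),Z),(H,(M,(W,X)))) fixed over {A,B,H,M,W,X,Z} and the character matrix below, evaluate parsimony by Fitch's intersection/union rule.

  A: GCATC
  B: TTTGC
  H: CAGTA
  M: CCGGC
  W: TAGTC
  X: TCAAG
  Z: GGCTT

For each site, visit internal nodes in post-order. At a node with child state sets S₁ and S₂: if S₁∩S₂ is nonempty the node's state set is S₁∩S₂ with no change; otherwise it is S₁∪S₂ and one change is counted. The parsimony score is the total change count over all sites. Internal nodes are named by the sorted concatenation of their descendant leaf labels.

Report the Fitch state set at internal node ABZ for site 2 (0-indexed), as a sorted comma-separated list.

AB@0: {G} ∪ {T} = {G,T} (union, +1)
ABZ@0: {G,T} ∩ {G} = {G} (intersection, +0)
WX@0: {T} ∩ {T} = {T} (intersection, +0)
MWX@0: {C} ∪ {T} = {C,T} (union, +1)
HMWX@0: {C} ∩ {C,T} = {C} (intersection, +0)
ABHMWXZ@0: {G} ∪ {C} = {C,G} (union, +1)
AB@1: {C} ∪ {T} = {C,T} (union, +1)
ABZ@1: {C,T} ∪ {G} = {C,G,T} (union, +1)
WX@1: {A} ∪ {C} = {A,C} (union, +1)
MWX@1: {C} ∩ {A,C} = {C} (intersection, +0)
HMWX@1: {A} ∪ {C} = {A,C} (union, +1)
ABHMWXZ@1: {C,G,T} ∩ {A,C} = {C} (intersection, +0)
AB@2: {A} ∪ {T} = {A,T} (union, +1)
ABZ@2: {A,T} ∪ {C} = {A,C,T} (union, +1)
WX@2: {G} ∪ {A} = {A,G} (union, +1)
MWX@2: {G} ∩ {A,G} = {G} (intersection, +0)
HMWX@2: {G} ∩ {G} = {G} (intersection, +0)
ABHMWXZ@2: {A,C,T} ∪ {G} = {A,C,G,T} (union, +1)
AB@3: {T} ∪ {G} = {G,T} (union, +1)
ABZ@3: {G,T} ∩ {T} = {T} (intersection, +0)
WX@3: {T} ∪ {A} = {A,T} (union, +1)
MWX@3: {G} ∪ {A,T} = {A,G,T} (union, +1)
HMWX@3: {T} ∩ {A,G,T} = {T} (intersection, +0)
ABHMWXZ@3: {T} ∩ {T} = {T} (intersection, +0)
AB@4: {C} ∩ {C} = {C} (intersection, +0)
ABZ@4: {C} ∪ {T} = {C,T} (union, +1)
WX@4: {C} ∪ {G} = {C,G} (union, +1)
MWX@4: {C} ∩ {C,G} = {C} (intersection, +0)
HMWX@4: {A} ∪ {C} = {A,C} (union, +1)
ABHMWXZ@4: {C,T} ∩ {A,C} = {C} (intersection, +0)
per-site changes: [3, 4, 4, 3, 3]; total = 17

A,C,T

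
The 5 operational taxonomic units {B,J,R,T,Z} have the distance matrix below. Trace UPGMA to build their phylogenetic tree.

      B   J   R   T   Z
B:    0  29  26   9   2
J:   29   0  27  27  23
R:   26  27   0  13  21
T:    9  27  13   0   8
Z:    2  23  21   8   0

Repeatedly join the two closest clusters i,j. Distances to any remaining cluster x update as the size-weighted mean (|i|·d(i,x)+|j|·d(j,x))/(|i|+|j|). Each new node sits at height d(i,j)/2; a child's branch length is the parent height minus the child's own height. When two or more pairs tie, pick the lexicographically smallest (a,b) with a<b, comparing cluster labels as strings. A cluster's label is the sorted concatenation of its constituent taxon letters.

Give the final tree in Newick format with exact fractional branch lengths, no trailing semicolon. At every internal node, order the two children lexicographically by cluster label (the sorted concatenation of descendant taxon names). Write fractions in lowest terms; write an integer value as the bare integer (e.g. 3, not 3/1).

((((B:1,Z:1):13/4,T:17/4):23/4,R:10):13/4,J:53/4)

iteration 1: select B,Z (d=2); attach at lengths (1, 1); label the merged cluster BZ
  updated: d(BZ,J)=26, d(BZ,R)=47/2, d(BZ,T)=17/2
iteration 2: select BZ,T (d=17/2); attach at lengths (13/4, 17/4); label the merged cluster BTZ
  updated: d(BTZ,J)=79/3, d(BTZ,R)=20
iteration 3: select BTZ,R (d=20); attach at lengths (23/4, 10); label the merged cluster BRTZ
  updated: d(BRTZ,J)=53/2
iteration 4: select BRTZ,J (d=53/2); attach at lengths (13/4, 53/4); label the merged cluster BJRTZ
final tree: ((((B:1,Z:1):13/4,T:17/4):23/4,R:10):13/4,J:53/4)
total length: 167/4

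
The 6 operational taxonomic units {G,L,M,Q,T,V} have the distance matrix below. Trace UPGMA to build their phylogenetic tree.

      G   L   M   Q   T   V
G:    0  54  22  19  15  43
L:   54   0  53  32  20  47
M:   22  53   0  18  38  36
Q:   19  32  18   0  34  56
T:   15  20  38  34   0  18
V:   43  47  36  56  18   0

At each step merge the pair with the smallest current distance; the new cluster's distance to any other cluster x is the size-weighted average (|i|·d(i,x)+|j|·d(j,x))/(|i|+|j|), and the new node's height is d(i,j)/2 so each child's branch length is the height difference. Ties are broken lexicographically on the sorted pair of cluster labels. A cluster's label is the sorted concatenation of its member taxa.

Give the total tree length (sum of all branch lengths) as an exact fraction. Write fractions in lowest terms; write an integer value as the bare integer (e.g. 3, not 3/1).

1819/20

step 1: merge (G,T) at d=15; branch lengths G→15/2, T→15/2; new cluster GT
  updated: d(GT,L)=37, d(GT,M)=30, d(GT,Q)=53/2, d(GT,V)=61/2
step 2: merge (M,Q) at d=18; branch lengths M→9, Q→9; new cluster MQ
  updated: d(GT,MQ)=113/4, d(L,MQ)=85/2, d(MQ,V)=46
step 3: merge (GT,MQ) at d=113/4; branch lengths GT→53/8, MQ→41/8; new cluster GMQT
  updated: d(GMQT,L)=159/4, d(GMQT,V)=153/4
step 4: merge (GMQT,V) at d=153/4; branch lengths GMQT→5, V→153/8; new cluster GMQTV
  updated: d(GMQTV,L)=206/5
step 5: merge (GMQTV,L) at d=206/5; branch lengths GMQTV→59/40, L→103/5; new cluster GLMQTV
final tree: ((((G:15/2,T:15/2):53/8,(M:9,Q:9):41/8):5,V:153/8):59/40,L:103/5)
total length: 1819/20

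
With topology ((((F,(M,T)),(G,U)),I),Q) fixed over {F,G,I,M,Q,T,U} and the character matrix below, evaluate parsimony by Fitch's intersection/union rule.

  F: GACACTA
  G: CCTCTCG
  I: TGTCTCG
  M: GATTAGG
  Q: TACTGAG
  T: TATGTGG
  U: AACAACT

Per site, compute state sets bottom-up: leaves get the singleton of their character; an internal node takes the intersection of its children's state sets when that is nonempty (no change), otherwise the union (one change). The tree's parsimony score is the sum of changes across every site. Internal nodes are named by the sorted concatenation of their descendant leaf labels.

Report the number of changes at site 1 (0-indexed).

2

[col 0] MT: children M:{G}, T:{T} ∪→ {G,T}; cost 1
[col 0] FMT: children F:{G}, MT:{G,T} ∩→ {G}; cost 0
[col 0] GU: children G:{C}, U:{A} ∪→ {A,C}; cost 1
[col 0] FGMTU: children FMT:{G}, GU:{A,C} ∪→ {A,C,G}; cost 1
[col 0] FGIMTU: children FGMTU:{A,C,G}, I:{T} ∪→ {A,C,G,T}; cost 1
[col 0] FGIMQTU: children FGIMTU:{A,C,G,T}, Q:{T} ∩→ {T}; cost 0
[col 1] MT: children M:{A}, T:{A} ∩→ {A}; cost 0
[col 1] FMT: children F:{A}, MT:{A} ∩→ {A}; cost 0
[col 1] GU: children G:{C}, U:{A} ∪→ {A,C}; cost 1
[col 1] FGMTU: children FMT:{A}, GU:{A,C} ∩→ {A}; cost 0
[col 1] FGIMTU: children FGMTU:{A}, I:{G} ∪→ {A,G}; cost 1
[col 1] FGIMQTU: children FGIMTU:{A,G}, Q:{A} ∩→ {A}; cost 0
[col 2] MT: children M:{T}, T:{T} ∩→ {T}; cost 0
[col 2] FMT: children F:{C}, MT:{T} ∪→ {C,T}; cost 1
[col 2] GU: children G:{T}, U:{C} ∪→ {C,T}; cost 1
[col 2] FGMTU: children FMT:{C,T}, GU:{C,T} ∩→ {C,T}; cost 0
[col 2] FGIMTU: children FGMTU:{C,T}, I:{T} ∩→ {T}; cost 0
[col 2] FGIMQTU: children FGIMTU:{T}, Q:{C} ∪→ {C,T}; cost 1
[col 3] MT: children M:{T}, T:{G} ∪→ {G,T}; cost 1
[col 3] FMT: children F:{A}, MT:{G,T} ∪→ {A,G,T}; cost 1
[col 3] GU: children G:{C}, U:{A} ∪→ {A,C}; cost 1
[col 3] FGMTU: children FMT:{A,G,T}, GU:{A,C} ∩→ {A}; cost 0
[col 3] FGIMTU: children FGMTU:{A}, I:{C} ∪→ {A,C}; cost 1
[col 3] FGIMQTU: children FGIMTU:{A,C}, Q:{T} ∪→ {A,C,T}; cost 1
[col 4] MT: children M:{A}, T:{T} ∪→ {A,T}; cost 1
[col 4] FMT: children F:{C}, MT:{A,T} ∪→ {A,C,T}; cost 1
[col 4] GU: children G:{T}, U:{A} ∪→ {A,T}; cost 1
[col 4] FGMTU: children FMT:{A,C,T}, GU:{A,T} ∩→ {A,T}; cost 0
[col 4] FGIMTU: children FGMTU:{A,T}, I:{T} ∩→ {T}; cost 0
[col 4] FGIMQTU: children FGIMTU:{T}, Q:{G} ∪→ {G,T}; cost 1
[col 5] MT: children M:{G}, T:{G} ∩→ {G}; cost 0
[col 5] FMT: children F:{T}, MT:{G} ∪→ {G,T}; cost 1
[col 5] GU: children G:{C}, U:{C} ∩→ {C}; cost 0
[col 5] FGMTU: children FMT:{G,T}, GU:{C} ∪→ {C,G,T}; cost 1
[col 5] FGIMTU: children FGMTU:{C,G,T}, I:{C} ∩→ {C}; cost 0
[col 5] FGIMQTU: children FGIMTU:{C}, Q:{A} ∪→ {A,C}; cost 1
[col 6] MT: children M:{G}, T:{G} ∩→ {G}; cost 0
[col 6] FMT: children F:{A}, MT:{G} ∪→ {A,G}; cost 1
[col 6] GU: children G:{G}, U:{T} ∪→ {G,T}; cost 1
[col 6] FGMTU: children FMT:{A,G}, GU:{G,T} ∩→ {G}; cost 0
[col 6] FGIMTU: children FGMTU:{G}, I:{G} ∩→ {G}; cost 0
[col 6] FGIMQTU: children FGIMTU:{G}, Q:{G} ∩→ {G}; cost 0
per-site changes: [4, 2, 3, 5, 4, 3, 2]; total = 23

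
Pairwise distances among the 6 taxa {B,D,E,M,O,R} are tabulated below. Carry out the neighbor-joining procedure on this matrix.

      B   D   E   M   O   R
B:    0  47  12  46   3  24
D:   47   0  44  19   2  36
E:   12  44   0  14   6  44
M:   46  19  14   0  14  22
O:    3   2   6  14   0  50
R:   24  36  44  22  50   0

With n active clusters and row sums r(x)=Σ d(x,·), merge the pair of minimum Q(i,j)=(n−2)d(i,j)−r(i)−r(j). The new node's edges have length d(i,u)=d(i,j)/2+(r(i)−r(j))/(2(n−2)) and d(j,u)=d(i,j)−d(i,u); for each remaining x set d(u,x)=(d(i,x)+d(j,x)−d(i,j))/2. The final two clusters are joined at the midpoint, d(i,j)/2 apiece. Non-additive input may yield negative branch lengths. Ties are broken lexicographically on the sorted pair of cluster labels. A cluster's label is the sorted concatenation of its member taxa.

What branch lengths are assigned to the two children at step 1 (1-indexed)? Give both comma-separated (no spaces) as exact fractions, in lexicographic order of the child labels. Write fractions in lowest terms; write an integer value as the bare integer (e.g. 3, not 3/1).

81/8,-65/8

iteration 1: select D,O (d=2, Q=-215); attach at lengths (81/8, -65/8); label the merged cluster DO
  updated: d(B,DO)=24, d(DO,E)=24, d(DO,M)=31/2, d(DO,R)=42
iteration 2: select B,R (d=24, Q=-166); attach at lengths (23/3, 49/3); label the merged cluster BR
  updated: d(BR,DO)=21, d(BR,E)=16, d(BR,M)=22
iteration 3: select BR,E (d=16, Q=-81); attach at lengths (37/4, 27/4); label the merged cluster BER
  updated: d(BER,DO)=29/2, d(BER,M)=10
iteration 4: select BER,DO (d=29/2, Q=-40); attach at lengths (9/2, 10); label the merged cluster BDEOR
  updated: d(BDEOR,M)=11/2
iteration 5: select BDEOR,M (d=11/2); attach at lengths (11/4, 11/4); label the merged cluster BDEMOR
final tree: ((((B:23/3,R:49/3):37/4,E:27/4):9/2,(D:81/8,O:-65/8):10):11/4,M:11/4)
total length: 62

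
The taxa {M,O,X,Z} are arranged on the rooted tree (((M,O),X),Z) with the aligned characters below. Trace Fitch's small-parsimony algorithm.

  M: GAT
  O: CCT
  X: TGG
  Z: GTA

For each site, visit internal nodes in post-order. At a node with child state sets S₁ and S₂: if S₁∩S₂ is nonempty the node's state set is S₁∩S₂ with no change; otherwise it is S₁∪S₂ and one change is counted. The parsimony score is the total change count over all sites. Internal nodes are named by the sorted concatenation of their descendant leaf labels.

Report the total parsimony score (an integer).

[col 0] MO: children M:{G}, O:{C} ∪→ {C,G}; cost 1
[col 0] MOX: children MO:{C,G}, X:{T} ∪→ {C,G,T}; cost 1
[col 0] MOXZ: children MOX:{C,G,T}, Z:{G} ∩→ {G}; cost 0
[col 1] MO: children M:{A}, O:{C} ∪→ {A,C}; cost 1
[col 1] MOX: children MO:{A,C}, X:{G} ∪→ {A,C,G}; cost 1
[col 1] MOXZ: children MOX:{A,C,G}, Z:{T} ∪→ {A,C,G,T}; cost 1
[col 2] MO: children M:{T}, O:{T} ∩→ {T}; cost 0
[col 2] MOX: children MO:{T}, X:{G} ∪→ {G,T}; cost 1
[col 2] MOXZ: children MOX:{G,T}, Z:{A} ∪→ {A,G,T}; cost 1
per-site changes: [2, 3, 2]; total = 7

7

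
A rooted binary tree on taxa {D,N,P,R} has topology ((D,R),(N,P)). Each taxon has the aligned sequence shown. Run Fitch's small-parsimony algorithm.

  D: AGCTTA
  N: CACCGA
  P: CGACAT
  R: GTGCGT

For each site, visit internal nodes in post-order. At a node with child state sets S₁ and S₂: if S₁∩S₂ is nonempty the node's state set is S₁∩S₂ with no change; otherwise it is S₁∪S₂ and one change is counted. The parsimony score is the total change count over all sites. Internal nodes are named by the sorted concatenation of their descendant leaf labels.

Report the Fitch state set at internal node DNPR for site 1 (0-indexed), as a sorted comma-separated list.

site 0, node DR: D={A} ∪ R={G} → {A,G} (+1)
site 0, node NP: N={C} ∩ P={C} → {C} (+0)
site 0, node DNPR: DR={A,G} ∪ NP={C} → {A,C,G} (+1)
site 1, node DR: D={G} ∪ R={T} → {G,T} (+1)
site 1, node NP: N={A} ∪ P={G} → {A,G} (+1)
site 1, node DNPR: DR={G,T} ∩ NP={A,G} → {G} (+0)
site 2, node DR: D={C} ∪ R={G} → {C,G} (+1)
site 2, node NP: N={C} ∪ P={A} → {A,C} (+1)
site 2, node DNPR: DR={C,G} ∩ NP={A,C} → {C} (+0)
site 3, node DR: D={T} ∪ R={C} → {C,T} (+1)
site 3, node NP: N={C} ∩ P={C} → {C} (+0)
site 3, node DNPR: DR={C,T} ∩ NP={C} → {C} (+0)
site 4, node DR: D={T} ∪ R={G} → {G,T} (+1)
site 4, node NP: N={G} ∪ P={A} → {A,G} (+1)
site 4, node DNPR: DR={G,T} ∩ NP={A,G} → {G} (+0)
site 5, node DR: D={A} ∪ R={T} → {A,T} (+1)
site 5, node NP: N={A} ∪ P={T} → {A,T} (+1)
site 5, node DNPR: DR={A,T} ∩ NP={A,T} → {A,T} (+0)
per-site changes: [2, 2, 2, 1, 2, 2]; total = 11

G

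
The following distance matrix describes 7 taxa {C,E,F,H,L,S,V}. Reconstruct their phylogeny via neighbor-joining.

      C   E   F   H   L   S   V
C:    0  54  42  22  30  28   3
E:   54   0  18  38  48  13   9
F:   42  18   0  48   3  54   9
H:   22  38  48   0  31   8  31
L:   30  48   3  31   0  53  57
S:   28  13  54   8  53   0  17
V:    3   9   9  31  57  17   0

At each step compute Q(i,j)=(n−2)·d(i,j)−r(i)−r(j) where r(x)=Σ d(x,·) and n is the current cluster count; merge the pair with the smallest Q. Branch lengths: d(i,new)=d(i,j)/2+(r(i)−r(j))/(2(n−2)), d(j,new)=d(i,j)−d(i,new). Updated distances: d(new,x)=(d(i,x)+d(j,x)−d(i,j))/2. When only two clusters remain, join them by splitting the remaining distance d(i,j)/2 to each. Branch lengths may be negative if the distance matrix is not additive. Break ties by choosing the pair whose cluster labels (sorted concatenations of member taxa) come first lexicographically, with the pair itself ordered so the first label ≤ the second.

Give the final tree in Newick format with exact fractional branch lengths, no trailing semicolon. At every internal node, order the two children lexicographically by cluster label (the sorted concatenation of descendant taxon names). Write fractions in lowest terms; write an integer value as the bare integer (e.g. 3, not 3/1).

step 1: merge (F,L) at d=3, Q=-381; branch lengths F→-33/10, L→63/10; new cluster FL
  updated: d(C,FL)=69/2, d(E,FL)=63/2, d(FL,H)=38, d(FL,S)=52, d(FL,V)=63/2
step 2: merge (H,S) at d=8, Q=-223; branch lengths H→51/8, S→13/8; new cluster HS
  updated: d(C,HS)=21, d(E,HS)=43/2, d(FL,HS)=41, d(HS,V)=20
step 3: merge (C,V) at d=3, Q=-167; branch lengths C→29/3, V→-20/3; new cluster CV
  updated: d(CV,E)=30, d(CV,FL)=63/2, d(CV,HS)=19
step 4: merge (CV,HS) at d=19, Q=-124; branch lengths CV→37/4, HS→39/4; new cluster CHSV
  updated: d(CHSV,E)=65/4, d(CHSV,FL)=107/4
step 5: merge (CHSV,E) at d=65/4, Q=-149/2; branch lengths CHSV→23/4, E→21/2; new cluster CEHSV
  updated: d(CEHSV,FL)=21
step 6: merge (CEHSV,FL) at d=21; branch lengths CEHSV→21/2, FL→21/2; new cluster CEFHLSV
final tree: ((((C:29/3,V:-20/3):37/4,(H:51/8,S:13/8):39/4):23/4,E:21/2):21/2,(F:-33/10,L:63/10):21/2)
total length: 281/4

((((C:29/3,V:-20/3):37/4,(H:51/8,S:13/8):39/4):23/4,E:21/2):21/2,(F:-33/10,L:63/10):21/2)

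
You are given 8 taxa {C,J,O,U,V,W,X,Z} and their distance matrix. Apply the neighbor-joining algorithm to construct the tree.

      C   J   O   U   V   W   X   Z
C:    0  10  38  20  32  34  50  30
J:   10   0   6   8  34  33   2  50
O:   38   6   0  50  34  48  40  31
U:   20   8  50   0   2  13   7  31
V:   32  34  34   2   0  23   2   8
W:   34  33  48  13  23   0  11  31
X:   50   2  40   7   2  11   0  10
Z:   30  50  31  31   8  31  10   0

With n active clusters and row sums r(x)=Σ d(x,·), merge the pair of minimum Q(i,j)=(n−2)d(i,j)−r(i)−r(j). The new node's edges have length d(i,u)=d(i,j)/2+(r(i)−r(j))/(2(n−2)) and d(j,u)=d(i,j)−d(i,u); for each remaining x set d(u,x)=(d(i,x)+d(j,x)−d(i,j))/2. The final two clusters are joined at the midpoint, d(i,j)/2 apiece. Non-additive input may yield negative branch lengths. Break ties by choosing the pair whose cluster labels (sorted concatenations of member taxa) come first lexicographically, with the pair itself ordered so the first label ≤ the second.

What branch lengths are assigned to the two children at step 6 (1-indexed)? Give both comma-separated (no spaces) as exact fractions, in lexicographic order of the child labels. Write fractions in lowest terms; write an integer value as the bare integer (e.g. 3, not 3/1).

step 1: merge (J,O) at d=6, Q=-354; branch lengths J→-17/3, O→35/3; new cluster JO
  updated: d(C,JO)=21, d(JO,U)=26, d(JO,V)=31, d(JO,W)=75/2, d(JO,X)=18, d(JO,Z)=75/2
step 2: merge (C,JO) at d=21, Q=-253; branch lengths C→121/10, JO→89/10; new cluster CJO
  updated: d(CJO,U)=25/2, d(CJO,V)=21, d(CJO,W)=101/4, d(CJO,X)=47/2, d(CJO,Z)=93/4
step 3: merge (V,Z) at d=8, Q=-509/4; branch lengths V→-61/32, Z→317/32; new cluster VZ
  updated: d(CJO,VZ)=145/8, d(U,VZ)=25/2, d(VZ,W)=23, d(VZ,X)=2
step 4: merge (VZ,X) at d=2, Q=-745/8; branch lengths VZ→145/48, X→-49/48; new cluster VXZ
  updated: d(CJO,VXZ)=317/16, d(U,VXZ)=35/4, d(VXZ,W)=16
step 5: merge (CJO,U) at d=25/2, Q=-1069/16; branch lengths CJO→773/64, U→27/64; new cluster CJOU
  updated: d(CJOU,VXZ)=257/32, d(CJOU,W)=103/8
step 6: merge (CJOU,VXZ) at d=257/32, Q=-1181/32; branch lengths CJOU→157/64, VXZ→357/64; new cluster CJOUVXZ
  updated: d(CJOUVXZ,W)=667/64
step 7: merge (CJOUVXZ,W) at d=667/64; branch lengths CJOUVXZ→667/128, W→667/128; new cluster CJOUVWXZ
final tree: ((((C:121/10,(J:-17/3,O:35/3):89/10):773/64,U:27/64):157/64,((V:-61/32,Z:317/32):145/48,X:-49/48):357/64):667/128,W:667/128)
total length: 4349/64

157/64,357/64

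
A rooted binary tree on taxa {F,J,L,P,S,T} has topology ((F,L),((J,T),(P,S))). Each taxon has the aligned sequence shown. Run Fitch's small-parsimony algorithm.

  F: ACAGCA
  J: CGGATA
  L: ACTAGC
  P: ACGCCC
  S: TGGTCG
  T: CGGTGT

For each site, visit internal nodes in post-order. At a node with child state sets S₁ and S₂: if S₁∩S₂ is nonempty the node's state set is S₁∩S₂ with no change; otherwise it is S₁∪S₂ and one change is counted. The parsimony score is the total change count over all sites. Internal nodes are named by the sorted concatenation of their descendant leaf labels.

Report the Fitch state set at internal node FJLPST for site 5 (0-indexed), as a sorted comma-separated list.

[col 0] FL: children F:{A}, L:{A} ∩→ {A}; cost 0
[col 0] JT: children J:{C}, T:{C} ∩→ {C}; cost 0
[col 0] PS: children P:{A}, S:{T} ∪→ {A,T}; cost 1
[col 0] JPST: children JT:{C}, PS:{A,T} ∪→ {A,C,T}; cost 1
[col 0] FJLPST: children FL:{A}, JPST:{A,C,T} ∩→ {A}; cost 0
[col 1] FL: children F:{C}, L:{C} ∩→ {C}; cost 0
[col 1] JT: children J:{G}, T:{G} ∩→ {G}; cost 0
[col 1] PS: children P:{C}, S:{G} ∪→ {C,G}; cost 1
[col 1] JPST: children JT:{G}, PS:{C,G} ∩→ {G}; cost 0
[col 1] FJLPST: children FL:{C}, JPST:{G} ∪→ {C,G}; cost 1
[col 2] FL: children F:{A}, L:{T} ∪→ {A,T}; cost 1
[col 2] JT: children J:{G}, T:{G} ∩→ {G}; cost 0
[col 2] PS: children P:{G}, S:{G} ∩→ {G}; cost 0
[col 2] JPST: children JT:{G}, PS:{G} ∩→ {G}; cost 0
[col 2] FJLPST: children FL:{A,T}, JPST:{G} ∪→ {A,G,T}; cost 1
[col 3] FL: children F:{G}, L:{A} ∪→ {A,G}; cost 1
[col 3] JT: children J:{A}, T:{T} ∪→ {A,T}; cost 1
[col 3] PS: children P:{C}, S:{T} ∪→ {C,T}; cost 1
[col 3] JPST: children JT:{A,T}, PS:{C,T} ∩→ {T}; cost 0
[col 3] FJLPST: children FL:{A,G}, JPST:{T} ∪→ {A,G,T}; cost 1
[col 4] FL: children F:{C}, L:{G} ∪→ {C,G}; cost 1
[col 4] JT: children J:{T}, T:{G} ∪→ {G,T}; cost 1
[col 4] PS: children P:{C}, S:{C} ∩→ {C}; cost 0
[col 4] JPST: children JT:{G,T}, PS:{C} ∪→ {C,G,T}; cost 1
[col 4] FJLPST: children FL:{C,G}, JPST:{C,G,T} ∩→ {C,G}; cost 0
[col 5] FL: children F:{A}, L:{C} ∪→ {A,C}; cost 1
[col 5] JT: children J:{A}, T:{T} ∪→ {A,T}; cost 1
[col 5] PS: children P:{C}, S:{G} ∪→ {C,G}; cost 1
[col 5] JPST: children JT:{A,T}, PS:{C,G} ∪→ {A,C,G,T}; cost 1
[col 5] FJLPST: children FL:{A,C}, JPST:{A,C,G,T} ∩→ {A,C}; cost 0
per-site changes: [2, 2, 2, 4, 3, 4]; total = 17

A,C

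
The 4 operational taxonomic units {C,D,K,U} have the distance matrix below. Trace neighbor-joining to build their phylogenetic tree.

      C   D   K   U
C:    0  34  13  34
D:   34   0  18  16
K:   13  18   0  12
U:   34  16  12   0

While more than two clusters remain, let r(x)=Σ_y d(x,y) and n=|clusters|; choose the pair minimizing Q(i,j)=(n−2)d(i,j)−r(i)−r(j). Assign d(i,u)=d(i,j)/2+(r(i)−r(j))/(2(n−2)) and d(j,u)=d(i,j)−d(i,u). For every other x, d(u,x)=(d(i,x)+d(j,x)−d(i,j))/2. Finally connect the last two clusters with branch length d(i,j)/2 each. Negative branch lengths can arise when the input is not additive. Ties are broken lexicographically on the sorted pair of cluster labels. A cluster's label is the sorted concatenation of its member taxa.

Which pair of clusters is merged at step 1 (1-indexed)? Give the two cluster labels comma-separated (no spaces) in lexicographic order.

iteration 1: select C,K (d=13, Q=-98); attach at lengths (16, -3); label the merged cluster CK
  updated: d(CK,D)=39/2, d(CK,U)=33/2
iteration 2: select CK,D (d=39/2, Q=-52); attach at lengths (10, 19/2); label the merged cluster CDK
  updated: d(CDK,U)=13/2
iteration 3: select CDK,U (d=13/2); attach at lengths (13/4, 13/4); label the merged cluster CDKU
final tree: (((C:16,K:-3):10,D:19/2):13/4,U:13/4)
total length: 39

C,K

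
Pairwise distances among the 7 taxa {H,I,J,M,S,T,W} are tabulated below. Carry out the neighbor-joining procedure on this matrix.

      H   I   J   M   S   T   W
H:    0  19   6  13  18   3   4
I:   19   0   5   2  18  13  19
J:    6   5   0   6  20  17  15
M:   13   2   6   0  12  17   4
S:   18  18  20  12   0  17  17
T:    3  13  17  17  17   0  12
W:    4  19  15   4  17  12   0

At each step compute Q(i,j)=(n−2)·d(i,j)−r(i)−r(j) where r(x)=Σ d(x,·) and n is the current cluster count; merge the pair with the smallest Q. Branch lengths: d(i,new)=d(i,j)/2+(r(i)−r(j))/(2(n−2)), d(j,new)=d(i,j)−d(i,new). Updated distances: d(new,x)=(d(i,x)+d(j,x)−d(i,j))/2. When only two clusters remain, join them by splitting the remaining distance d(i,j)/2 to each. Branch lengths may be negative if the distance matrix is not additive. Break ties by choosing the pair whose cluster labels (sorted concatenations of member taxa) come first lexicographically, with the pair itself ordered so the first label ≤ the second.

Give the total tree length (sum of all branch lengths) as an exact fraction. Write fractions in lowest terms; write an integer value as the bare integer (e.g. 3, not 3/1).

1. join H+T (d=3, Q=-127) ⇒ HT; edges |H|=-1/10, |T|=31/10
  updated: d(HT,I)=29/2, d(HT,J)=10, d(HT,M)=27/2, d(HT,S)=16, d(HT,W)=13/2
2. join HT+W (d=13/2, Q=-96) ⇒ HTW; edges |HT|=25/8, |W|=27/8
  updated: d(HTW,I)=27/2, d(HTW,J)=37/4, d(HTW,M)=11/2, d(HTW,S)=53/4
3. join HTW+S (d=53/4, Q=-65) ⇒ HSTW; edges |HTW|=3, |S|=41/4
  updated: d(HSTW,I)=73/8, d(HSTW,J)=8, d(HSTW,M)=17/8
4. join HSTW+M (d=17/8, Q=-201/8) ⇒ HMSTW; edges |HSTW|=107/32, |M|=-39/32
  updated: d(HMSTW,I)=9/2, d(HMSTW,J)=95/16
5. join HMSTW+I (d=9/2, Q=-247/16) ⇒ HIMSTW; edges |HMSTW|=87/32, |I|=57/32
  updated: d(HIMSTW,J)=103/32
6. join HIMSTW+J (d=103/32) ⇒ HIJMSTW; edges |HIMSTW|=103/64, |J|=103/64
final tree: ((((((H:-1/10,T:31/10):25/8,W:27/8):3,S:41/4):107/32,M:-39/32):87/32,I:57/32):103/64,J:103/64)
total length: 1043/32

1043/32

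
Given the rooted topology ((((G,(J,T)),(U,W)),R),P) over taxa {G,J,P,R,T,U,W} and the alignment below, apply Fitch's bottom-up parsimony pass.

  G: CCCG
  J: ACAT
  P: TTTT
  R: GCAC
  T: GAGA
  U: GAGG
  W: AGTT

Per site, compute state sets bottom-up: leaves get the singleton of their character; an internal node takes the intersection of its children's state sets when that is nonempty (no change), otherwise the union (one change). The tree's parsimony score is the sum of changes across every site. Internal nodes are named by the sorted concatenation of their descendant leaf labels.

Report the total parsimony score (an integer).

17

[col 0] JT: children J:{A}, T:{G} ∪→ {A,G}; cost 1
[col 0] GJT: children G:{C}, JT:{A,G} ∪→ {A,C,G}; cost 1
[col 0] UW: children U:{G}, W:{A} ∪→ {A,G}; cost 1
[col 0] GJTUW: children GJT:{A,C,G}, UW:{A,G} ∩→ {A,G}; cost 0
[col 0] GJRTUW: children GJTUW:{A,G}, R:{G} ∩→ {G}; cost 0
[col 0] GJPRTUW: children GJRTUW:{G}, P:{T} ∪→ {G,T}; cost 1
[col 1] JT: children J:{C}, T:{A} ∪→ {A,C}; cost 1
[col 1] GJT: children G:{C}, JT:{A,C} ∩→ {C}; cost 0
[col 1] UW: children U:{A}, W:{G} ∪→ {A,G}; cost 1
[col 1] GJTUW: children GJT:{C}, UW:{A,G} ∪→ {A,C,G}; cost 1
[col 1] GJRTUW: children GJTUW:{A,C,G}, R:{C} ∩→ {C}; cost 0
[col 1] GJPRTUW: children GJRTUW:{C}, P:{T} ∪→ {C,T}; cost 1
[col 2] JT: children J:{A}, T:{G} ∪→ {A,G}; cost 1
[col 2] GJT: children G:{C}, JT:{A,G} ∪→ {A,C,G}; cost 1
[col 2] UW: children U:{G}, W:{T} ∪→ {G,T}; cost 1
[col 2] GJTUW: children GJT:{A,C,G}, UW:{G,T} ∩→ {G}; cost 0
[col 2] GJRTUW: children GJTUW:{G}, R:{A} ∪→ {A,G}; cost 1
[col 2] GJPRTUW: children GJRTUW:{A,G}, P:{T} ∪→ {A,G,T}; cost 1
[col 3] JT: children J:{T}, T:{A} ∪→ {A,T}; cost 1
[col 3] GJT: children G:{G}, JT:{A,T} ∪→ {A,G,T}; cost 1
[col 3] UW: children U:{G}, W:{T} ∪→ {G,T}; cost 1
[col 3] GJTUW: children GJT:{A,G,T}, UW:{G,T} ∩→ {G,T}; cost 0
[col 3] GJRTUW: children GJTUW:{G,T}, R:{C} ∪→ {C,G,T}; cost 1
[col 3] GJPRTUW: children GJRTUW:{C,G,T}, P:{T} ∩→ {T}; cost 0
per-site changes: [4, 4, 5, 4]; total = 17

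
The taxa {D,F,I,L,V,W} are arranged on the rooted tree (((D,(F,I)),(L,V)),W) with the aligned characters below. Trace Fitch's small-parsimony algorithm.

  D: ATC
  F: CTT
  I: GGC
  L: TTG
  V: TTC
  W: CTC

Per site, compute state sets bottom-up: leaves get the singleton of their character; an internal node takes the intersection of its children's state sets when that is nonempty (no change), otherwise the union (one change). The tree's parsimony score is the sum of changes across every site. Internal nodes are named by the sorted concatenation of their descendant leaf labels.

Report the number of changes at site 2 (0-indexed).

2

site 0, node FI: F={C} ∪ I={G} → {C,G} (+1)
site 0, node DFI: D={A} ∪ FI={C,G} → {A,C,G} (+1)
site 0, node LV: L={T} ∩ V={T} → {T} (+0)
site 0, node DFILV: DFI={A,C,G} ∪ LV={T} → {A,C,G,T} (+1)
site 0, node DFILVW: DFILV={A,C,G,T} ∩ W={C} → {C} (+0)
site 1, node FI: F={T} ∪ I={G} → {G,T} (+1)
site 1, node DFI: D={T} ∩ FI={G,T} → {T} (+0)
site 1, node LV: L={T} ∩ V={T} → {T} (+0)
site 1, node DFILV: DFI={T} ∩ LV={T} → {T} (+0)
site 1, node DFILVW: DFILV={T} ∩ W={T} → {T} (+0)
site 2, node FI: F={T} ∪ I={C} → {C,T} (+1)
site 2, node DFI: D={C} ∩ FI={C,T} → {C} (+0)
site 2, node LV: L={G} ∪ V={C} → {C,G} (+1)
site 2, node DFILV: DFI={C} ∩ LV={C,G} → {C} (+0)
site 2, node DFILVW: DFILV={C} ∩ W={C} → {C} (+0)
per-site changes: [3, 1, 2]; total = 6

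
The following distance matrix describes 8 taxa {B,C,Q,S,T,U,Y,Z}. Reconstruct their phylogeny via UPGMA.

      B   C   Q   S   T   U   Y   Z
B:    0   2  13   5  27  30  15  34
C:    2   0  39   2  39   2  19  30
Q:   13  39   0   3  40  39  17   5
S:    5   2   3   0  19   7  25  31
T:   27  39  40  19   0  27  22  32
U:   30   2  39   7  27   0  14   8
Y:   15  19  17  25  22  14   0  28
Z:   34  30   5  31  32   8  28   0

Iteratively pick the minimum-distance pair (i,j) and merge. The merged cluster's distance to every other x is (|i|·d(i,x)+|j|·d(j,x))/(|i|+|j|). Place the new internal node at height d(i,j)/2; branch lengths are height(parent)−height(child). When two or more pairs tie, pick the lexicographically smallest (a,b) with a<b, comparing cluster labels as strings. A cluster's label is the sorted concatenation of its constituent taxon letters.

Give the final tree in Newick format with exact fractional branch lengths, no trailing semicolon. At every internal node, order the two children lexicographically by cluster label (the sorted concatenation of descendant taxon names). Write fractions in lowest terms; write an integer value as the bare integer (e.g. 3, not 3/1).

(((((B:1,C:1):51/8,(Q:3/2,S:3/2):47/8):17/8,Y:19/2):3/2,(U:4,Z:4):7):26/7,T:103/7)

iteration 1: select B,C (d=2); attach at lengths (1, 1); label the merged cluster BC
  updated: d(BC,Q)=26, d(BC,S)=7/2, d(BC,T)=33, d(BC,U)=16, d(BC,Y)=17, d(BC,Z)=32
iteration 2: select Q,S (d=3); attach at lengths (3/2, 3/2); label the merged cluster QS
  updated: d(BC,QS)=59/4, d(QS,T)=59/2, d(QS,U)=23, d(QS,Y)=21, d(QS,Z)=18
iteration 3: select U,Z (d=8); attach at lengths (4, 4); label the merged cluster UZ
  updated: d(BC,UZ)=24, d(QS,UZ)=41/2, d(T,UZ)=59/2, d(UZ,Y)=21
iteration 4: select BC,QS (d=59/4); attach at lengths (51/8, 47/8); label the merged cluster BCQS
  updated: d(BCQS,T)=125/4, d(BCQS,UZ)=89/4, d(BCQS,Y)=19
iteration 5: select BCQS,Y (d=19); attach at lengths (17/8, 19/2); label the merged cluster BCQSY
  updated: d(BCQSY,T)=147/5, d(BCQSY,UZ)=22
iteration 6: select BCQSY,UZ (d=22); attach at lengths (3/2, 7); label the merged cluster BCQSUYZ
  updated: d(BCQSUYZ,T)=206/7
iteration 7: select BCQSUYZ,T (d=206/7); attach at lengths (26/7, 103/7); label the merged cluster BCQSTUYZ
final tree: (((((B:1,C:1):51/8,(Q:3/2,S:3/2):47/8):17/8,Y:19/2):3/2,(U:4,Z:4):7):26/7,T:103/7)
total length: 3573/56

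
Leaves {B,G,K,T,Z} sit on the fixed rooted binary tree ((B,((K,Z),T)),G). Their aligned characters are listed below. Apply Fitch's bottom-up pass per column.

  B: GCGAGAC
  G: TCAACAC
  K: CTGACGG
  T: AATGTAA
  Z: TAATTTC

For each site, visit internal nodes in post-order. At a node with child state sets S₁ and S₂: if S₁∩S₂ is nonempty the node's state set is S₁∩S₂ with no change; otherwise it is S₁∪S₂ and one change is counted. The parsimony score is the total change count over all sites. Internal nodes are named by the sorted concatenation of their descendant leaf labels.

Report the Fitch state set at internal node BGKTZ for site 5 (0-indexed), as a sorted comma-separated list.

[col 0] KZ: children K:{C}, Z:{T} ∪→ {C,T}; cost 1
[col 0] KTZ: children KZ:{C,T}, T:{A} ∪→ {A,C,T}; cost 1
[col 0] BKTZ: children B:{G}, KTZ:{A,C,T} ∪→ {A,C,G,T}; cost 1
[col 0] BGKTZ: children BKTZ:{A,C,G,T}, G:{T} ∩→ {T}; cost 0
[col 1] KZ: children K:{T}, Z:{A} ∪→ {A,T}; cost 1
[col 1] KTZ: children KZ:{A,T}, T:{A} ∩→ {A}; cost 0
[col 1] BKTZ: children B:{C}, KTZ:{A} ∪→ {A,C}; cost 1
[col 1] BGKTZ: children BKTZ:{A,C}, G:{C} ∩→ {C}; cost 0
[col 2] KZ: children K:{G}, Z:{A} ∪→ {A,G}; cost 1
[col 2] KTZ: children KZ:{A,G}, T:{T} ∪→ {A,G,T}; cost 1
[col 2] BKTZ: children B:{G}, KTZ:{A,G,T} ∩→ {G}; cost 0
[col 2] BGKTZ: children BKTZ:{G}, G:{A} ∪→ {A,G}; cost 1
[col 3] KZ: children K:{A}, Z:{T} ∪→ {A,T}; cost 1
[col 3] KTZ: children KZ:{A,T}, T:{G} ∪→ {A,G,T}; cost 1
[col 3] BKTZ: children B:{A}, KTZ:{A,G,T} ∩→ {A}; cost 0
[col 3] BGKTZ: children BKTZ:{A}, G:{A} ∩→ {A}; cost 0
[col 4] KZ: children K:{C}, Z:{T} ∪→ {C,T}; cost 1
[col 4] KTZ: children KZ:{C,T}, T:{T} ∩→ {T}; cost 0
[col 4] BKTZ: children B:{G}, KTZ:{T} ∪→ {G,T}; cost 1
[col 4] BGKTZ: children BKTZ:{G,T}, G:{C} ∪→ {C,G,T}; cost 1
[col 5] KZ: children K:{G}, Z:{T} ∪→ {G,T}; cost 1
[col 5] KTZ: children KZ:{G,T}, T:{A} ∪→ {A,G,T}; cost 1
[col 5] BKTZ: children B:{A}, KTZ:{A,G,T} ∩→ {A}; cost 0
[col 5] BGKTZ: children BKTZ:{A}, G:{A} ∩→ {A}; cost 0
[col 6] KZ: children K:{G}, Z:{C} ∪→ {C,G}; cost 1
[col 6] KTZ: children KZ:{C,G}, T:{A} ∪→ {A,C,G}; cost 1
[col 6] BKTZ: children B:{C}, KTZ:{A,C,G} ∩→ {C}; cost 0
[col 6] BGKTZ: children BKTZ:{C}, G:{C} ∩→ {C}; cost 0
per-site changes: [3, 2, 3, 2, 3, 2, 2]; total = 17

A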